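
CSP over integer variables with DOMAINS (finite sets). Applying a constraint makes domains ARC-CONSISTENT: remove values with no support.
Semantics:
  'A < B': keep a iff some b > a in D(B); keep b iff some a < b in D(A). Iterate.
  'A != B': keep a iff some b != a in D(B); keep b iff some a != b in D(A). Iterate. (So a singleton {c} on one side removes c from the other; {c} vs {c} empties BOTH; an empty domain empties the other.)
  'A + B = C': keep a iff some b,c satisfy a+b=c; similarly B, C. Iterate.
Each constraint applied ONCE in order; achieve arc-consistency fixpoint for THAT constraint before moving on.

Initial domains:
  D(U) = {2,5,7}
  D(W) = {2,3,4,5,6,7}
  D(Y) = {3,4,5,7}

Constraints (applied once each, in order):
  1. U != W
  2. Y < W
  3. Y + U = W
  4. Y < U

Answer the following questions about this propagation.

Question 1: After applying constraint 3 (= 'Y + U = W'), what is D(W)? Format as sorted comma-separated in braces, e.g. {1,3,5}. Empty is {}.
Constraint 1 (U != W) on D(U)={2,5,7} D(W)={2,3,4,5,6,7}: no change
Constraint 2 (Y < W) on D(Y)={3,4,5,7} D(W)={2,3,4,5,6,7}: Y {3,4,5,7}->{3,4,5}; W {2,3,4,5,6,7}->{4,5,6,7}
Constraint 3 (Y + U = W) on D(Y)={3,4,5} D(U)={2,5,7} D(W)={4,5,6,7}: U {2,5,7}->{2}; W {4,5,6,7}->{5,6,7}
So after constraint 3: D(W) = {5,6,7}

Answer: {5,6,7}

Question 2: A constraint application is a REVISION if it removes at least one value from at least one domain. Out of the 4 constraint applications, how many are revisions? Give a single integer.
Answer: 3

Derivation:
Constraint 1 (U != W) on D(U)={2,5,7} D(W)={2,3,4,5,6,7}: no change => not a revision
Constraint 2 (Y < W) on D(Y)={3,4,5,7} D(W)={2,3,4,5,6,7}: Y {3,4,5,7}->{3,4,5}; W {2,3,4,5,6,7}->{4,5,6,7} => REVISION
Constraint 3 (Y + U = W) on D(Y)={3,4,5} D(U)={2,5,7} D(W)={4,5,6,7}: U {2,5,7}->{2}; W {4,5,6,7}->{5,6,7} => REVISION
Constraint 4 (Y < U) on D(Y)={3,4,5} D(U)={2}: Y {3,4,5}->{}; U {2}->{} => REVISION
Total revisions = 3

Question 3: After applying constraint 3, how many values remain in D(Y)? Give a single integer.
Constraint 1 (U != W) on D(U)={2,5,7} D(W)={2,3,4,5,6,7}: no change
Constraint 2 (Y < W) on D(Y)={3,4,5,7} D(W)={2,3,4,5,6,7}: Y {3,4,5,7}->{3,4,5}; W {2,3,4,5,6,7}->{4,5,6,7}
Constraint 3 (Y + U = W) on D(Y)={3,4,5} D(U)={2,5,7} D(W)={4,5,6,7}: U {2,5,7}->{2}; W {4,5,6,7}->{5,6,7}
So after constraint 3: D(Y)={3,4,5}, size = 3

Answer: 3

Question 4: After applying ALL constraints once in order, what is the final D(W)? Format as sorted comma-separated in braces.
Answer: {5,6,7}

Derivation:
Constraint 1 (U != W) on D(U)={2,5,7} D(W)={2,3,4,5,6,7}: no change
Constraint 2 (Y < W) on D(Y)={3,4,5,7} D(W)={2,3,4,5,6,7}: Y {3,4,5,7}->{3,4,5}; W {2,3,4,5,6,7}->{4,5,6,7}
Constraint 3 (Y + U = W) on D(Y)={3,4,5} D(U)={2,5,7} D(W)={4,5,6,7}: U {2,5,7}->{2}; W {4,5,6,7}->{5,6,7}
Constraint 4 (Y < U) on D(Y)={3,4,5} D(U)={2}: Y {3,4,5}->{}; U {2}->{}
So after all 4 constraints: D(W) = {5,6,7}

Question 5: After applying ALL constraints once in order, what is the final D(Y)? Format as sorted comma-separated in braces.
Constraint 1 (U != W) on D(U)={2,5,7} D(W)={2,3,4,5,6,7}: no change
Constraint 2 (Y < W) on D(Y)={3,4,5,7} D(W)={2,3,4,5,6,7}: Y {3,4,5,7}->{3,4,5}; W {2,3,4,5,6,7}->{4,5,6,7}
Constraint 3 (Y + U = W) on D(Y)={3,4,5} D(U)={2,5,7} D(W)={4,5,6,7}: U {2,5,7}->{2}; W {4,5,6,7}->{5,6,7}
Constraint 4 (Y < U) on D(Y)={3,4,5} D(U)={2}: Y {3,4,5}->{}; U {2}->{}
So after all 4 constraints: D(Y) = {}

Answer: {}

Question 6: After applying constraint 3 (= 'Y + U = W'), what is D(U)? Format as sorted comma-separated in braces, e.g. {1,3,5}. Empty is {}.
Constraint 1 (U != W) on D(U)={2,5,7} D(W)={2,3,4,5,6,7}: no change
Constraint 2 (Y < W) on D(Y)={3,4,5,7} D(W)={2,3,4,5,6,7}: Y {3,4,5,7}->{3,4,5}; W {2,3,4,5,6,7}->{4,5,6,7}
Constraint 3 (Y + U = W) on D(Y)={3,4,5} D(U)={2,5,7} D(W)={4,5,6,7}: U {2,5,7}->{2}; W {4,5,6,7}->{5,6,7}
So after constraint 3: D(U) = {2}

Answer: {2}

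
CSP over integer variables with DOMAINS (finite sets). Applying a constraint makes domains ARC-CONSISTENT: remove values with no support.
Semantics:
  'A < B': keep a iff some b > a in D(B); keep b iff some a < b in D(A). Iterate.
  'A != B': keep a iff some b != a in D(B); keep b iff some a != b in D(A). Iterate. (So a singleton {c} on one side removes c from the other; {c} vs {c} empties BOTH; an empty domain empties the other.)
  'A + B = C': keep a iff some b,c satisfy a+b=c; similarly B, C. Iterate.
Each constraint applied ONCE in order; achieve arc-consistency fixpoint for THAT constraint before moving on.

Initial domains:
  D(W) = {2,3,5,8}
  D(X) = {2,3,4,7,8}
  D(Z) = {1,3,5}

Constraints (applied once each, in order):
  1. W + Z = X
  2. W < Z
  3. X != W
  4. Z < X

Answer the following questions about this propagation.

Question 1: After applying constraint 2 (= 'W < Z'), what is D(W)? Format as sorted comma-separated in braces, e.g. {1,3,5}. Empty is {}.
Answer: {2,3}

Derivation:
Constraint 1 (W + Z = X) on D(W)={2,3,5,8} D(Z)={1,3,5} D(X)={2,3,4,7,8}: W {2,3,5,8}->{2,3,5}; X {2,3,4,7,8}->{3,4,7,8}
Constraint 2 (W < Z) on D(W)={2,3,5} D(Z)={1,3,5}: W {2,3,5}->{2,3}; Z {1,3,5}->{3,5}
So after constraint 2: D(W) = {2,3}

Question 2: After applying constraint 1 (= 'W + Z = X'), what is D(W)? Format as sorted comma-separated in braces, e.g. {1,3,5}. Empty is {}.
Answer: {2,3,5}

Derivation:
Constraint 1 (W + Z = X) on D(W)={2,3,5,8} D(Z)={1,3,5} D(X)={2,3,4,7,8}: W {2,3,5,8}->{2,3,5}; X {2,3,4,7,8}->{3,4,7,8}
So after constraint 1: D(W) = {2,3,5}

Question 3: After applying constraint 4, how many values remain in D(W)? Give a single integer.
Constraint 1 (W + Z = X) on D(W)={2,3,5,8} D(Z)={1,3,5} D(X)={2,3,4,7,8}: W {2,3,5,8}->{2,3,5}; X {2,3,4,7,8}->{3,4,7,8}
Constraint 2 (W < Z) on D(W)={2,3,5} D(Z)={1,3,5}: W {2,3,5}->{2,3}; Z {1,3,5}->{3,5}
Constraint 3 (X != W) on D(X)={3,4,7,8} D(W)={2,3}: no change
Constraint 4 (Z < X) on D(Z)={3,5} D(X)={3,4,7,8}: X {3,4,7,8}->{4,7,8}
So after constraint 4: D(W)={2,3}, size = 2

Answer: 2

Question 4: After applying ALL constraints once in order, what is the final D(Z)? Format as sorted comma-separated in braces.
Answer: {3,5}

Derivation:
Constraint 1 (W + Z = X) on D(W)={2,3,5,8} D(Z)={1,3,5} D(X)={2,3,4,7,8}: W {2,3,5,8}->{2,3,5}; X {2,3,4,7,8}->{3,4,7,8}
Constraint 2 (W < Z) on D(W)={2,3,5} D(Z)={1,3,5}: W {2,3,5}->{2,3}; Z {1,3,5}->{3,5}
Constraint 3 (X != W) on D(X)={3,4,7,8} D(W)={2,3}: no change
Constraint 4 (Z < X) on D(Z)={3,5} D(X)={3,4,7,8}: X {3,4,7,8}->{4,7,8}
So after all 4 constraints: D(Z) = {3,5}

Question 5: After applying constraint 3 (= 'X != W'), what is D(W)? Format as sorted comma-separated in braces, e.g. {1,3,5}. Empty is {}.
Answer: {2,3}

Derivation:
Constraint 1 (W + Z = X) on D(W)={2,3,5,8} D(Z)={1,3,5} D(X)={2,3,4,7,8}: W {2,3,5,8}->{2,3,5}; X {2,3,4,7,8}->{3,4,7,8}
Constraint 2 (W < Z) on D(W)={2,3,5} D(Z)={1,3,5}: W {2,3,5}->{2,3}; Z {1,3,5}->{3,5}
Constraint 3 (X != W) on D(X)={3,4,7,8} D(W)={2,3}: no change
So after constraint 3: D(W) = {2,3}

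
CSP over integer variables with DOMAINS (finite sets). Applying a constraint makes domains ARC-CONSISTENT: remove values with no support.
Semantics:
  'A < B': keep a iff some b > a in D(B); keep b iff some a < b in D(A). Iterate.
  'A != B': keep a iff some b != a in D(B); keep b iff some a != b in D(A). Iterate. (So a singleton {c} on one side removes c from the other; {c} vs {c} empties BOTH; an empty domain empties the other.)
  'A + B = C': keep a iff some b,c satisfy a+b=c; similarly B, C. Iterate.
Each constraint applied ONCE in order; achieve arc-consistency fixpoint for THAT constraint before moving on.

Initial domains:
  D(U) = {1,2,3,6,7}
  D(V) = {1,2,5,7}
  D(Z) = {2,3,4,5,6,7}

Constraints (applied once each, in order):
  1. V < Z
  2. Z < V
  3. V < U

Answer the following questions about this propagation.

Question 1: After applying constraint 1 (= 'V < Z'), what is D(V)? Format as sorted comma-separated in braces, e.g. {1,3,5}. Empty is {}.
Constraint 1 (V < Z) on D(V)={1,2,5,7} D(Z)={2,3,4,5,6,7}: V {1,2,5,7}->{1,2,5}
So after constraint 1: D(V) = {1,2,5}

Answer: {1,2,5}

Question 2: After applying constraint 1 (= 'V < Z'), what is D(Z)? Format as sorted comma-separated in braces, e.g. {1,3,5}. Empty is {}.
Constraint 1 (V < Z) on D(V)={1,2,5,7} D(Z)={2,3,4,5,6,7}: V {1,2,5,7}->{1,2,5}
So after constraint 1: D(Z) = {2,3,4,5,6,7}

Answer: {2,3,4,5,6,7}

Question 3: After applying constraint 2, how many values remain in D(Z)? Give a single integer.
Answer: 3

Derivation:
Constraint 1 (V < Z) on D(V)={1,2,5,7} D(Z)={2,3,4,5,6,7}: V {1,2,5,7}->{1,2,5}
Constraint 2 (Z < V) on D(Z)={2,3,4,5,6,7} D(V)={1,2,5}: Z {2,3,4,5,6,7}->{2,3,4}; V {1,2,5}->{5}
So after constraint 2: D(Z)={2,3,4}, size = 3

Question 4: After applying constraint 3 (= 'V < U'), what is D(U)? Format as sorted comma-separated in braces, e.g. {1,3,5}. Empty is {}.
Constraint 1 (V < Z) on D(V)={1,2,5,7} D(Z)={2,3,4,5,6,7}: V {1,2,5,7}->{1,2,5}
Constraint 2 (Z < V) on D(Z)={2,3,4,5,6,7} D(V)={1,2,5}: Z {2,3,4,5,6,7}->{2,3,4}; V {1,2,5}->{5}
Constraint 3 (V < U) on D(V)={5} D(U)={1,2,3,6,7}: U {1,2,3,6,7}->{6,7}
So after constraint 3: D(U) = {6,7}

Answer: {6,7}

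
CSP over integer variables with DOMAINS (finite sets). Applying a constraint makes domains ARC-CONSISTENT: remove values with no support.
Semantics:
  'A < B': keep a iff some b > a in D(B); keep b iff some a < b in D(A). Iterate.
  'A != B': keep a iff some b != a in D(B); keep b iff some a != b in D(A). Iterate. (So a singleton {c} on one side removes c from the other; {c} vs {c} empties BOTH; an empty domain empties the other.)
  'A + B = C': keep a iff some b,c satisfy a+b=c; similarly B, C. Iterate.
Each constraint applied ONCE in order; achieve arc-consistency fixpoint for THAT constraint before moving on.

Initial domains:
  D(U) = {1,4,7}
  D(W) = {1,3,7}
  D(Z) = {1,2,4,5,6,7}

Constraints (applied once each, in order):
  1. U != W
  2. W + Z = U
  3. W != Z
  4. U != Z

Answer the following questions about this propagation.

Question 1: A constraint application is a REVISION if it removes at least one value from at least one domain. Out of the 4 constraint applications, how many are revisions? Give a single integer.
Answer: 1

Derivation:
Constraint 1 (U != W) on D(U)={1,4,7} D(W)={1,3,7}: no change => not a revision
Constraint 2 (W + Z = U) on D(W)={1,3,7} D(Z)={1,2,4,5,6,7} D(U)={1,4,7}: W {1,3,7}->{1,3}; Z {1,2,4,5,6,7}->{1,4,6}; U {1,4,7}->{4,7} => REVISION
Constraint 3 (W != Z) on D(W)={1,3} D(Z)={1,4,6}: no change => not a revision
Constraint 4 (U != Z) on D(U)={4,7} D(Z)={1,4,6}: no change => not a revision
Total revisions = 1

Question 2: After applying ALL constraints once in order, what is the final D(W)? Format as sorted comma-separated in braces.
Answer: {1,3}

Derivation:
Constraint 1 (U != W) on D(U)={1,4,7} D(W)={1,3,7}: no change
Constraint 2 (W + Z = U) on D(W)={1,3,7} D(Z)={1,2,4,5,6,7} D(U)={1,4,7}: W {1,3,7}->{1,3}; Z {1,2,4,5,6,7}->{1,4,6}; U {1,4,7}->{4,7}
Constraint 3 (W != Z) on D(W)={1,3} D(Z)={1,4,6}: no change
Constraint 4 (U != Z) on D(U)={4,7} D(Z)={1,4,6}: no change
So after all 4 constraints: D(W) = {1,3}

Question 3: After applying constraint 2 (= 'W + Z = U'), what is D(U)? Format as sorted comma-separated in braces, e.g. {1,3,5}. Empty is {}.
Answer: {4,7}

Derivation:
Constraint 1 (U != W) on D(U)={1,4,7} D(W)={1,3,7}: no change
Constraint 2 (W + Z = U) on D(W)={1,3,7} D(Z)={1,2,4,5,6,7} D(U)={1,4,7}: W {1,3,7}->{1,3}; Z {1,2,4,5,6,7}->{1,4,6}; U {1,4,7}->{4,7}
So after constraint 2: D(U) = {4,7}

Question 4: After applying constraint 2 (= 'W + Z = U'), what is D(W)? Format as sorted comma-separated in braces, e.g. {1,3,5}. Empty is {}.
Answer: {1,3}

Derivation:
Constraint 1 (U != W) on D(U)={1,4,7} D(W)={1,3,7}: no change
Constraint 2 (W + Z = U) on D(W)={1,3,7} D(Z)={1,2,4,5,6,7} D(U)={1,4,7}: W {1,3,7}->{1,3}; Z {1,2,4,5,6,7}->{1,4,6}; U {1,4,7}->{4,7}
So after constraint 2: D(W) = {1,3}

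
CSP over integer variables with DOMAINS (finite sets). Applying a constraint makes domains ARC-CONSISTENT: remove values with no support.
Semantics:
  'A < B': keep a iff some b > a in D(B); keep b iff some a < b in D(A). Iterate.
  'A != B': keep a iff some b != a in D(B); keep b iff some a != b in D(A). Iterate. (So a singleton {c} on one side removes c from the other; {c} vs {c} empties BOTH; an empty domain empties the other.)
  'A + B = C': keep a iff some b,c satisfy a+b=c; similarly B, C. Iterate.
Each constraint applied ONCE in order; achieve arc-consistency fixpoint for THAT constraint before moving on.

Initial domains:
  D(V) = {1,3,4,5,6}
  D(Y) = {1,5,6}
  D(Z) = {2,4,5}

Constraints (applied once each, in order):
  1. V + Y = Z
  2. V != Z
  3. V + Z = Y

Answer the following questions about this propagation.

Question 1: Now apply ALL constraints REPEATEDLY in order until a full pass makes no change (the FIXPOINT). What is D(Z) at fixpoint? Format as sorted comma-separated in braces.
Answer: {}

Derivation:
pass 0 (initial): D(Z)={2,4,5}
pass 1: V {1,3,4,5,6}->{}; Y {1,5,6}->{}; Z {2,4,5}->{}
pass 2: no change
Fixpoint after 2 passes: D(Z) = {}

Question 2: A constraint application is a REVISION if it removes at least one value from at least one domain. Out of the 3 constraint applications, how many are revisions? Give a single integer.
Answer: 2

Derivation:
Constraint 1 (V + Y = Z) on D(V)={1,3,4,5,6} D(Y)={1,5,6} D(Z)={2,4,5}: V {1,3,4,5,6}->{1,3,4}; Y {1,5,6}->{1} => REVISION
Constraint 2 (V != Z) on D(V)={1,3,4} D(Z)={2,4,5}: no change => not a revision
Constraint 3 (V + Z = Y) on D(V)={1,3,4} D(Z)={2,4,5} D(Y)={1}: V {1,3,4}->{}; Z {2,4,5}->{}; Y {1}->{} => REVISION
Total revisions = 2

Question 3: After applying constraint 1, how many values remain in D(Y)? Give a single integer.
Answer: 1

Derivation:
Constraint 1 (V + Y = Z) on D(V)={1,3,4,5,6} D(Y)={1,5,6} D(Z)={2,4,5}: V {1,3,4,5,6}->{1,3,4}; Y {1,5,6}->{1}
So after constraint 1: D(Y)={1}, size = 1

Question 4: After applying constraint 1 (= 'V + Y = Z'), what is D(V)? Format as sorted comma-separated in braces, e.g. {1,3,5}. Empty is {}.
Constraint 1 (V + Y = Z) on D(V)={1,3,4,5,6} D(Y)={1,5,6} D(Z)={2,4,5}: V {1,3,4,5,6}->{1,3,4}; Y {1,5,6}->{1}
So after constraint 1: D(V) = {1,3,4}

Answer: {1,3,4}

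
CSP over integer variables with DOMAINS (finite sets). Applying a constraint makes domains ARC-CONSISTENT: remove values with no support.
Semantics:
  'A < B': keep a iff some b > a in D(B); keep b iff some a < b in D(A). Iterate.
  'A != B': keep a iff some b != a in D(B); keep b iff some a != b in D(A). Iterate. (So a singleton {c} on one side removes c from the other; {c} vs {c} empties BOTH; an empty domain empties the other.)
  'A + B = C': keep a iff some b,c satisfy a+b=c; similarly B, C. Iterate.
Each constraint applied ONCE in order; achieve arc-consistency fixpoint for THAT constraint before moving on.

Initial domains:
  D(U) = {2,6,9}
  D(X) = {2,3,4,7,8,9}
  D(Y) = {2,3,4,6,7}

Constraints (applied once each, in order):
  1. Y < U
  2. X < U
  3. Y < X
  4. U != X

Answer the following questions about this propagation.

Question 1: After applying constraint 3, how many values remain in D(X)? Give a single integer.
Answer: 4

Derivation:
Constraint 1 (Y < U) on D(Y)={2,3,4,6,7} D(U)={2,6,9}: U {2,6,9}->{6,9}
Constraint 2 (X < U) on D(X)={2,3,4,7,8,9} D(U)={6,9}: X {2,3,4,7,8,9}->{2,3,4,7,8}
Constraint 3 (Y < X) on D(Y)={2,3,4,6,7} D(X)={2,3,4,7,8}: X {2,3,4,7,8}->{3,4,7,8}
So after constraint 3: D(X)={3,4,7,8}, size = 4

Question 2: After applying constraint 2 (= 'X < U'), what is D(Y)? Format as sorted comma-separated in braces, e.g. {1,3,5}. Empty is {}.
Answer: {2,3,4,6,7}

Derivation:
Constraint 1 (Y < U) on D(Y)={2,3,4,6,7} D(U)={2,6,9}: U {2,6,9}->{6,9}
Constraint 2 (X < U) on D(X)={2,3,4,7,8,9} D(U)={6,9}: X {2,3,4,7,8,9}->{2,3,4,7,8}
So after constraint 2: D(Y) = {2,3,4,6,7}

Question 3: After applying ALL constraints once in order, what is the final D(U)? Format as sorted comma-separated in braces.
Answer: {6,9}

Derivation:
Constraint 1 (Y < U) on D(Y)={2,3,4,6,7} D(U)={2,6,9}: U {2,6,9}->{6,9}
Constraint 2 (X < U) on D(X)={2,3,4,7,8,9} D(U)={6,9}: X {2,3,4,7,8,9}->{2,3,4,7,8}
Constraint 3 (Y < X) on D(Y)={2,3,4,6,7} D(X)={2,3,4,7,8}: X {2,3,4,7,8}->{3,4,7,8}
Constraint 4 (U != X) on D(U)={6,9} D(X)={3,4,7,8}: no change
So after all 4 constraints: D(U) = {6,9}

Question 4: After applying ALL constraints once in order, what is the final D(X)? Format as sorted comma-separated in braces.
Answer: {3,4,7,8}

Derivation:
Constraint 1 (Y < U) on D(Y)={2,3,4,6,7} D(U)={2,6,9}: U {2,6,9}->{6,9}
Constraint 2 (X < U) on D(X)={2,3,4,7,8,9} D(U)={6,9}: X {2,3,4,7,8,9}->{2,3,4,7,8}
Constraint 3 (Y < X) on D(Y)={2,3,4,6,7} D(X)={2,3,4,7,8}: X {2,3,4,7,8}->{3,4,7,8}
Constraint 4 (U != X) on D(U)={6,9} D(X)={3,4,7,8}: no change
So after all 4 constraints: D(X) = {3,4,7,8}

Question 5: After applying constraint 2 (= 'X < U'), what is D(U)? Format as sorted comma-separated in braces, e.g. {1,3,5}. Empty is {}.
Answer: {6,9}

Derivation:
Constraint 1 (Y < U) on D(Y)={2,3,4,6,7} D(U)={2,6,9}: U {2,6,9}->{6,9}
Constraint 2 (X < U) on D(X)={2,3,4,7,8,9} D(U)={6,9}: X {2,3,4,7,8,9}->{2,3,4,7,8}
So after constraint 2: D(U) = {6,9}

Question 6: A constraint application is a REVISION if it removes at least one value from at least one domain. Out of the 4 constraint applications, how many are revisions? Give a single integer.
Constraint 1 (Y < U) on D(Y)={2,3,4,6,7} D(U)={2,6,9}: U {2,6,9}->{6,9} => REVISION
Constraint 2 (X < U) on D(X)={2,3,4,7,8,9} D(U)={6,9}: X {2,3,4,7,8,9}->{2,3,4,7,8} => REVISION
Constraint 3 (Y < X) on D(Y)={2,3,4,6,7} D(X)={2,3,4,7,8}: X {2,3,4,7,8}->{3,4,7,8} => REVISION
Constraint 4 (U != X) on D(U)={6,9} D(X)={3,4,7,8}: no change => not a revision
Total revisions = 3

Answer: 3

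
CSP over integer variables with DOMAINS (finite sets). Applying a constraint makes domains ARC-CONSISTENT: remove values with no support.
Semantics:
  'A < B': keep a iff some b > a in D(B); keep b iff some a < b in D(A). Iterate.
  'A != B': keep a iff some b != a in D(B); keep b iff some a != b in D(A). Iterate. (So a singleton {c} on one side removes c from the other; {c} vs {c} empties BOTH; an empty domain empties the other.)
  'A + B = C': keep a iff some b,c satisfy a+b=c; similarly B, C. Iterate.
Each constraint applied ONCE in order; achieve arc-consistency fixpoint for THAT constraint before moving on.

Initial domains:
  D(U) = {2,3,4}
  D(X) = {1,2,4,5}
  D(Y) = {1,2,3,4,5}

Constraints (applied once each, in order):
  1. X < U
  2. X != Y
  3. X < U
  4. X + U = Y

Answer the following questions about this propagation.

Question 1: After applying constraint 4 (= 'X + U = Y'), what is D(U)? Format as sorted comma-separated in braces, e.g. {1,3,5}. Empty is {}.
Answer: {2,3,4}

Derivation:
Constraint 1 (X < U) on D(X)={1,2,4,5} D(U)={2,3,4}: X {1,2,4,5}->{1,2}
Constraint 2 (X != Y) on D(X)={1,2} D(Y)={1,2,3,4,5}: no change
Constraint 3 (X < U) on D(X)={1,2} D(U)={2,3,4}: no change
Constraint 4 (X + U = Y) on D(X)={1,2} D(U)={2,3,4} D(Y)={1,2,3,4,5}: Y {1,2,3,4,5}->{3,4,5}
So after constraint 4: D(U) = {2,3,4}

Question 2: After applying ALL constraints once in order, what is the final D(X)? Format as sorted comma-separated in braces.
Answer: {1,2}

Derivation:
Constraint 1 (X < U) on D(X)={1,2,4,5} D(U)={2,3,4}: X {1,2,4,5}->{1,2}
Constraint 2 (X != Y) on D(X)={1,2} D(Y)={1,2,3,4,5}: no change
Constraint 3 (X < U) on D(X)={1,2} D(U)={2,3,4}: no change
Constraint 4 (X + U = Y) on D(X)={1,2} D(U)={2,3,4} D(Y)={1,2,3,4,5}: Y {1,2,3,4,5}->{3,4,5}
So after all 4 constraints: D(X) = {1,2}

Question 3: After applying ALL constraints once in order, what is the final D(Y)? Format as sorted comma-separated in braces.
Answer: {3,4,5}

Derivation:
Constraint 1 (X < U) on D(X)={1,2,4,5} D(U)={2,3,4}: X {1,2,4,5}->{1,2}
Constraint 2 (X != Y) on D(X)={1,2} D(Y)={1,2,3,4,5}: no change
Constraint 3 (X < U) on D(X)={1,2} D(U)={2,3,4}: no change
Constraint 4 (X + U = Y) on D(X)={1,2} D(U)={2,3,4} D(Y)={1,2,3,4,5}: Y {1,2,3,4,5}->{3,4,5}
So after all 4 constraints: D(Y) = {3,4,5}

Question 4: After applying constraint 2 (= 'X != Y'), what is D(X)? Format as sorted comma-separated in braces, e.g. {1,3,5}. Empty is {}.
Constraint 1 (X < U) on D(X)={1,2,4,5} D(U)={2,3,4}: X {1,2,4,5}->{1,2}
Constraint 2 (X != Y) on D(X)={1,2} D(Y)={1,2,3,4,5}: no change
So after constraint 2: D(X) = {1,2}

Answer: {1,2}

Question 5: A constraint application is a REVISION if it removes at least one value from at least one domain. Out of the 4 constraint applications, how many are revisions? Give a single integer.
Constraint 1 (X < U) on D(X)={1,2,4,5} D(U)={2,3,4}: X {1,2,4,5}->{1,2} => REVISION
Constraint 2 (X != Y) on D(X)={1,2} D(Y)={1,2,3,4,5}: no change => not a revision
Constraint 3 (X < U) on D(X)={1,2} D(U)={2,3,4}: no change => not a revision
Constraint 4 (X + U = Y) on D(X)={1,2} D(U)={2,3,4} D(Y)={1,2,3,4,5}: Y {1,2,3,4,5}->{3,4,5} => REVISION
Total revisions = 2

Answer: 2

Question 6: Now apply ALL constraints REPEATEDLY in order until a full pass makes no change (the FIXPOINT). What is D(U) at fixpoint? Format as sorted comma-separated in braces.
Answer: {2,3,4}

Derivation:
pass 0 (initial): D(U)={2,3,4}
pass 1: X {1,2,4,5}->{1,2}; Y {1,2,3,4,5}->{3,4,5}
pass 2: no change
Fixpoint after 2 passes: D(U) = {2,3,4}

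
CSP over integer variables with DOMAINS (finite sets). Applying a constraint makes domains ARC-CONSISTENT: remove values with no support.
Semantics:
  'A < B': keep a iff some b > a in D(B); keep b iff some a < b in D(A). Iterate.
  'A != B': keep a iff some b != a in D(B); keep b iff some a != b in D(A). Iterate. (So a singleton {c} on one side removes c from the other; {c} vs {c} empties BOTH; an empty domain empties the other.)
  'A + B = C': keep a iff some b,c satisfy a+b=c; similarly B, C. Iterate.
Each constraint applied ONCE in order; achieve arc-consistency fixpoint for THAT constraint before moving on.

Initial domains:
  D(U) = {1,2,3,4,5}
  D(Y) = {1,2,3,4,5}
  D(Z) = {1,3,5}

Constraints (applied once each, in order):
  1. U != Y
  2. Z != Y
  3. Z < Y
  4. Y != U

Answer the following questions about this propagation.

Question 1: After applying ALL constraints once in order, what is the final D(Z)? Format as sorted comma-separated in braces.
Answer: {1,3}

Derivation:
Constraint 1 (U != Y) on D(U)={1,2,3,4,5} D(Y)={1,2,3,4,5}: no change
Constraint 2 (Z != Y) on D(Z)={1,3,5} D(Y)={1,2,3,4,5}: no change
Constraint 3 (Z < Y) on D(Z)={1,3,5} D(Y)={1,2,3,4,5}: Z {1,3,5}->{1,3}; Y {1,2,3,4,5}->{2,3,4,5}
Constraint 4 (Y != U) on D(Y)={2,3,4,5} D(U)={1,2,3,4,5}: no change
So after all 4 constraints: D(Z) = {1,3}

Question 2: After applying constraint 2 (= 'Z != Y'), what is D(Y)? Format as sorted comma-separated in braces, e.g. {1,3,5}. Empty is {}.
Constraint 1 (U != Y) on D(U)={1,2,3,4,5} D(Y)={1,2,3,4,5}: no change
Constraint 2 (Z != Y) on D(Z)={1,3,5} D(Y)={1,2,3,4,5}: no change
So after constraint 2: D(Y) = {1,2,3,4,5}

Answer: {1,2,3,4,5}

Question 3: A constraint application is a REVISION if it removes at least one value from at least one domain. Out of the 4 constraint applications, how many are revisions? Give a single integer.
Answer: 1

Derivation:
Constraint 1 (U != Y) on D(U)={1,2,3,4,5} D(Y)={1,2,3,4,5}: no change => not a revision
Constraint 2 (Z != Y) on D(Z)={1,3,5} D(Y)={1,2,3,4,5}: no change => not a revision
Constraint 3 (Z < Y) on D(Z)={1,3,5} D(Y)={1,2,3,4,5}: Z {1,3,5}->{1,3}; Y {1,2,3,4,5}->{2,3,4,5} => REVISION
Constraint 4 (Y != U) on D(Y)={2,3,4,5} D(U)={1,2,3,4,5}: no change => not a revision
Total revisions = 1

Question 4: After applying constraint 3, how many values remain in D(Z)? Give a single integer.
Answer: 2

Derivation:
Constraint 1 (U != Y) on D(U)={1,2,3,4,5} D(Y)={1,2,3,4,5}: no change
Constraint 2 (Z != Y) on D(Z)={1,3,5} D(Y)={1,2,3,4,5}: no change
Constraint 3 (Z < Y) on D(Z)={1,3,5} D(Y)={1,2,3,4,5}: Z {1,3,5}->{1,3}; Y {1,2,3,4,5}->{2,3,4,5}
So after constraint 3: D(Z)={1,3}, size = 2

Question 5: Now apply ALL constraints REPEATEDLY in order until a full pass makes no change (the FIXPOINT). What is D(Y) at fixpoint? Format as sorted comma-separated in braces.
pass 0 (initial): D(Y)={1,2,3,4,5}
pass 1: Y {1,2,3,4,5}->{2,3,4,5}; Z {1,3,5}->{1,3}
pass 2: no change
Fixpoint after 2 passes: D(Y) = {2,3,4,5}

Answer: {2,3,4,5}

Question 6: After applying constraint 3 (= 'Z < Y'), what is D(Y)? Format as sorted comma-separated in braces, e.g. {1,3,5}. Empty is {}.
Constraint 1 (U != Y) on D(U)={1,2,3,4,5} D(Y)={1,2,3,4,5}: no change
Constraint 2 (Z != Y) on D(Z)={1,3,5} D(Y)={1,2,3,4,5}: no change
Constraint 3 (Z < Y) on D(Z)={1,3,5} D(Y)={1,2,3,4,5}: Z {1,3,5}->{1,3}; Y {1,2,3,4,5}->{2,3,4,5}
So after constraint 3: D(Y) = {2,3,4,5}

Answer: {2,3,4,5}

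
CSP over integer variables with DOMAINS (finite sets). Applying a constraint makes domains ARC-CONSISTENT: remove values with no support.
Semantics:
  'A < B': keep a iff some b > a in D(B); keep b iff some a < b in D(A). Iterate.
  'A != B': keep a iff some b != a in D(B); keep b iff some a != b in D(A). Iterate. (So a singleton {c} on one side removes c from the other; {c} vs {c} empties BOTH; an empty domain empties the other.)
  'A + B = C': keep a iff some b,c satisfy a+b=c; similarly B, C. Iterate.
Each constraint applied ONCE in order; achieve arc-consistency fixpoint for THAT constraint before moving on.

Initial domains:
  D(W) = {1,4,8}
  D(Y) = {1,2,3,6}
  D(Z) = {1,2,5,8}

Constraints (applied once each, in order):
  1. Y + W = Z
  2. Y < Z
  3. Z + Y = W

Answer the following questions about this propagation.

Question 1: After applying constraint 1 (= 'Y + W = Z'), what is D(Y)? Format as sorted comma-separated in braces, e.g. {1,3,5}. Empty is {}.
Constraint 1 (Y + W = Z) on D(Y)={1,2,3,6} D(W)={1,4,8} D(Z)={1,2,5,8}: Y {1,2,3,6}->{1}; W {1,4,8}->{1,4}; Z {1,2,5,8}->{2,5}
So after constraint 1: D(Y) = {1}

Answer: {1}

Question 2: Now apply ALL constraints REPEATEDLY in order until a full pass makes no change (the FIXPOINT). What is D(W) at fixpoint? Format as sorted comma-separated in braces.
pass 0 (initial): D(W)={1,4,8}
pass 1: W {1,4,8}->{}; Y {1,2,3,6}->{}; Z {1,2,5,8}->{}
pass 2: no change
Fixpoint after 2 passes: D(W) = {}

Answer: {}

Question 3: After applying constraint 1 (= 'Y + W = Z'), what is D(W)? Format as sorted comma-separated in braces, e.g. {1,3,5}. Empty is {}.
Constraint 1 (Y + W = Z) on D(Y)={1,2,3,6} D(W)={1,4,8} D(Z)={1,2,5,8}: Y {1,2,3,6}->{1}; W {1,4,8}->{1,4}; Z {1,2,5,8}->{2,5}
So after constraint 1: D(W) = {1,4}

Answer: {1,4}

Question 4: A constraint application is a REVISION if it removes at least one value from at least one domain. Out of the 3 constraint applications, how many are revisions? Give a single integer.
Constraint 1 (Y + W = Z) on D(Y)={1,2,3,6} D(W)={1,4,8} D(Z)={1,2,5,8}: Y {1,2,3,6}->{1}; W {1,4,8}->{1,4}; Z {1,2,5,8}->{2,5} => REVISION
Constraint 2 (Y < Z) on D(Y)={1} D(Z)={2,5}: no change => not a revision
Constraint 3 (Z + Y = W) on D(Z)={2,5} D(Y)={1} D(W)={1,4}: Z {2,5}->{}; Y {1}->{}; W {1,4}->{} => REVISION
Total revisions = 2

Answer: 2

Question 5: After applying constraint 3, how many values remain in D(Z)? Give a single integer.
Answer: 0

Derivation:
Constraint 1 (Y + W = Z) on D(Y)={1,2,3,6} D(W)={1,4,8} D(Z)={1,2,5,8}: Y {1,2,3,6}->{1}; W {1,4,8}->{1,4}; Z {1,2,5,8}->{2,5}
Constraint 2 (Y < Z) on D(Y)={1} D(Z)={2,5}: no change
Constraint 3 (Z + Y = W) on D(Z)={2,5} D(Y)={1} D(W)={1,4}: Z {2,5}->{}; Y {1}->{}; W {1,4}->{}
So after constraint 3: D(Z)={}, size = 0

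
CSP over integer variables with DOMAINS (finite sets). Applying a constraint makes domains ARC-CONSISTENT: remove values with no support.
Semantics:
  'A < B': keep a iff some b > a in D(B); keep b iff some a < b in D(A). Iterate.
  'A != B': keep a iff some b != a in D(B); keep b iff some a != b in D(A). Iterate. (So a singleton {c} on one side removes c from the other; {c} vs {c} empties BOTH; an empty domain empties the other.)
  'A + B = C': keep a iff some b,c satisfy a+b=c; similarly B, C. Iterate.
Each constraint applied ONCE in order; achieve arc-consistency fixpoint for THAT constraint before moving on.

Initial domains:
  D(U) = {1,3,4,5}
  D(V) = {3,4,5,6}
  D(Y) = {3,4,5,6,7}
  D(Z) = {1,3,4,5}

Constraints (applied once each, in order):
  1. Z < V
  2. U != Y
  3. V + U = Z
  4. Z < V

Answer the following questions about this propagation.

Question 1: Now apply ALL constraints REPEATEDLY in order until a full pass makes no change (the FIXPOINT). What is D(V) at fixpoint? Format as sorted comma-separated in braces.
pass 0 (initial): D(V)={3,4,5,6}
pass 1: U {1,3,4,5}->{1}; V {3,4,5,6}->{}; Z {1,3,4,5}->{}
pass 2: U {1}->{}
pass 3: Y {3,4,5,6,7}->{}
pass 4: no change
Fixpoint after 4 passes: D(V) = {}

Answer: {}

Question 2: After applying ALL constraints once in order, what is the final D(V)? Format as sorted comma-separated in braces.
Answer: {}

Derivation:
Constraint 1 (Z < V) on D(Z)={1,3,4,5} D(V)={3,4,5,6}: no change
Constraint 2 (U != Y) on D(U)={1,3,4,5} D(Y)={3,4,5,6,7}: no change
Constraint 3 (V + U = Z) on D(V)={3,4,5,6} D(U)={1,3,4,5} D(Z)={1,3,4,5}: V {3,4,5,6}->{3,4}; U {1,3,4,5}->{1}; Z {1,3,4,5}->{4,5}
Constraint 4 (Z < V) on D(Z)={4,5} D(V)={3,4}: Z {4,5}->{}; V {3,4}->{}
So after all 4 constraints: D(V) = {}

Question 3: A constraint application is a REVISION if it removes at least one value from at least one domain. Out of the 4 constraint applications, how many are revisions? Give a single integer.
Constraint 1 (Z < V) on D(Z)={1,3,4,5} D(V)={3,4,5,6}: no change => not a revision
Constraint 2 (U != Y) on D(U)={1,3,4,5} D(Y)={3,4,5,6,7}: no change => not a revision
Constraint 3 (V + U = Z) on D(V)={3,4,5,6} D(U)={1,3,4,5} D(Z)={1,3,4,5}: V {3,4,5,6}->{3,4}; U {1,3,4,5}->{1}; Z {1,3,4,5}->{4,5} => REVISION
Constraint 4 (Z < V) on D(Z)={4,5} D(V)={3,4}: Z {4,5}->{}; V {3,4}->{} => REVISION
Total revisions = 2

Answer: 2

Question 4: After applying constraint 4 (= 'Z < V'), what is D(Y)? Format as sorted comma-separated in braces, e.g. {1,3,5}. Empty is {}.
Constraint 1 (Z < V) on D(Z)={1,3,4,5} D(V)={3,4,5,6}: no change
Constraint 2 (U != Y) on D(U)={1,3,4,5} D(Y)={3,4,5,6,7}: no change
Constraint 3 (V + U = Z) on D(V)={3,4,5,6} D(U)={1,3,4,5} D(Z)={1,3,4,5}: V {3,4,5,6}->{3,4}; U {1,3,4,5}->{1}; Z {1,3,4,5}->{4,5}
Constraint 4 (Z < V) on D(Z)={4,5} D(V)={3,4}: Z {4,5}->{}; V {3,4}->{}
So after constraint 4: D(Y) = {3,4,5,6,7}

Answer: {3,4,5,6,7}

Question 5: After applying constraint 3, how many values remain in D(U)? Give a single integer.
Answer: 1

Derivation:
Constraint 1 (Z < V) on D(Z)={1,3,4,5} D(V)={3,4,5,6}: no change
Constraint 2 (U != Y) on D(U)={1,3,4,5} D(Y)={3,4,5,6,7}: no change
Constraint 3 (V + U = Z) on D(V)={3,4,5,6} D(U)={1,3,4,5} D(Z)={1,3,4,5}: V {3,4,5,6}->{3,4}; U {1,3,4,5}->{1}; Z {1,3,4,5}->{4,5}
So after constraint 3: D(U)={1}, size = 1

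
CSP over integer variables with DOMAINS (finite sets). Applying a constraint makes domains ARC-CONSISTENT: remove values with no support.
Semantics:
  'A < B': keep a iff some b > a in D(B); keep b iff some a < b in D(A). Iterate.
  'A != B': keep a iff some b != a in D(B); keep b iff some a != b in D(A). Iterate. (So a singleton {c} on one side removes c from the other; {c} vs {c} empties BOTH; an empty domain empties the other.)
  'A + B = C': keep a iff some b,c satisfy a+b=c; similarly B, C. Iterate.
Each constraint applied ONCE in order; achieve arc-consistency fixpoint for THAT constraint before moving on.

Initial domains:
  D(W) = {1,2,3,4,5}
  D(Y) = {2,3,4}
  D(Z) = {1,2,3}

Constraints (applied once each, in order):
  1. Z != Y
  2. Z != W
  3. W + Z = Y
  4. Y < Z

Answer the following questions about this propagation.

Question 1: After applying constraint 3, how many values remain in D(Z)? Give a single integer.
Constraint 1 (Z != Y) on D(Z)={1,2,3} D(Y)={2,3,4}: no change
Constraint 2 (Z != W) on D(Z)={1,2,3} D(W)={1,2,3,4,5}: no change
Constraint 3 (W + Z = Y) on D(W)={1,2,3,4,5} D(Z)={1,2,3} D(Y)={2,3,4}: W {1,2,3,4,5}->{1,2,3}
So after constraint 3: D(Z)={1,2,3}, size = 3

Answer: 3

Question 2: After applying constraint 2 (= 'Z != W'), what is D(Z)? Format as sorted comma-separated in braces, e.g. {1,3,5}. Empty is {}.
Constraint 1 (Z != Y) on D(Z)={1,2,3} D(Y)={2,3,4}: no change
Constraint 2 (Z != W) on D(Z)={1,2,3} D(W)={1,2,3,4,5}: no change
So after constraint 2: D(Z) = {1,2,3}

Answer: {1,2,3}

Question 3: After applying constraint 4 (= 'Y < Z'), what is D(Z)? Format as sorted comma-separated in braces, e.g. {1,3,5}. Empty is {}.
Answer: {3}

Derivation:
Constraint 1 (Z != Y) on D(Z)={1,2,3} D(Y)={2,3,4}: no change
Constraint 2 (Z != W) on D(Z)={1,2,3} D(W)={1,2,3,4,5}: no change
Constraint 3 (W + Z = Y) on D(W)={1,2,3,4,5} D(Z)={1,2,3} D(Y)={2,3,4}: W {1,2,3,4,5}->{1,2,3}
Constraint 4 (Y < Z) on D(Y)={2,3,4} D(Z)={1,2,3}: Y {2,3,4}->{2}; Z {1,2,3}->{3}
So after constraint 4: D(Z) = {3}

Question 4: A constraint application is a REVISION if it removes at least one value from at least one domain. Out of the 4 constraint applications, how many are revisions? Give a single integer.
Constraint 1 (Z != Y) on D(Z)={1,2,3} D(Y)={2,3,4}: no change => not a revision
Constraint 2 (Z != W) on D(Z)={1,2,3} D(W)={1,2,3,4,5}: no change => not a revision
Constraint 3 (W + Z = Y) on D(W)={1,2,3,4,5} D(Z)={1,2,3} D(Y)={2,3,4}: W {1,2,3,4,5}->{1,2,3} => REVISION
Constraint 4 (Y < Z) on D(Y)={2,3,4} D(Z)={1,2,3}: Y {2,3,4}->{2}; Z {1,2,3}->{3} => REVISION
Total revisions = 2

Answer: 2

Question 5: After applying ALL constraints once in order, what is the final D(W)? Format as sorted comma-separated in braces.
Constraint 1 (Z != Y) on D(Z)={1,2,3} D(Y)={2,3,4}: no change
Constraint 2 (Z != W) on D(Z)={1,2,3} D(W)={1,2,3,4,5}: no change
Constraint 3 (W + Z = Y) on D(W)={1,2,3,4,5} D(Z)={1,2,3} D(Y)={2,3,4}: W {1,2,3,4,5}->{1,2,3}
Constraint 4 (Y < Z) on D(Y)={2,3,4} D(Z)={1,2,3}: Y {2,3,4}->{2}; Z {1,2,3}->{3}
So after all 4 constraints: D(W) = {1,2,3}

Answer: {1,2,3}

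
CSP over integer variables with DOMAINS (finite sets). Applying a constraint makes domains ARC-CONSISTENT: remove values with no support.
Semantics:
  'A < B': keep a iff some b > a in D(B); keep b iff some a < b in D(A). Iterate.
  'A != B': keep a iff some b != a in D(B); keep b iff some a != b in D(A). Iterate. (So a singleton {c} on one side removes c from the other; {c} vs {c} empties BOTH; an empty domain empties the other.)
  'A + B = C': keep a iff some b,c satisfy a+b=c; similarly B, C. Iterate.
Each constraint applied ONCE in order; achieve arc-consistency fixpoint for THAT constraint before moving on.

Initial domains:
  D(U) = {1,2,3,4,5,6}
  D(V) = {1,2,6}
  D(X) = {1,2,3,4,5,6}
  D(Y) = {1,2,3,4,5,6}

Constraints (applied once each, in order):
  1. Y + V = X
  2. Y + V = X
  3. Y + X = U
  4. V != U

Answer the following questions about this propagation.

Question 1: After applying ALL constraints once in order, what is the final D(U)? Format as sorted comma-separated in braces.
Constraint 1 (Y + V = X) on D(Y)={1,2,3,4,5,6} D(V)={1,2,6} D(X)={1,2,3,4,5,6}: Y {1,2,3,4,5,6}->{1,2,3,4,5}; V {1,2,6}->{1,2}; X {1,2,3,4,5,6}->{2,3,4,5,6}
Constraint 2 (Y + V = X) on D(Y)={1,2,3,4,5} D(V)={1,2} D(X)={2,3,4,5,6}: no change
Constraint 3 (Y + X = U) on D(Y)={1,2,3,4,5} D(X)={2,3,4,5,6} D(U)={1,2,3,4,5,6}: Y {1,2,3,4,5}->{1,2,3,4}; X {2,3,4,5,6}->{2,3,4,5}; U {1,2,3,4,5,6}->{3,4,5,6}
Constraint 4 (V != U) on D(V)={1,2} D(U)={3,4,5,6}: no change
So after all 4 constraints: D(U) = {3,4,5,6}

Answer: {3,4,5,6}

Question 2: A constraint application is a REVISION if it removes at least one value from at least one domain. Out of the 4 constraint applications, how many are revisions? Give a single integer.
Constraint 1 (Y + V = X) on D(Y)={1,2,3,4,5,6} D(V)={1,2,6} D(X)={1,2,3,4,5,6}: Y {1,2,3,4,5,6}->{1,2,3,4,5}; V {1,2,6}->{1,2}; X {1,2,3,4,5,6}->{2,3,4,5,6} => REVISION
Constraint 2 (Y + V = X) on D(Y)={1,2,3,4,5} D(V)={1,2} D(X)={2,3,4,5,6}: no change => not a revision
Constraint 3 (Y + X = U) on D(Y)={1,2,3,4,5} D(X)={2,3,4,5,6} D(U)={1,2,3,4,5,6}: Y {1,2,3,4,5}->{1,2,3,4}; X {2,3,4,5,6}->{2,3,4,5}; U {1,2,3,4,5,6}->{3,4,5,6} => REVISION
Constraint 4 (V != U) on D(V)={1,2} D(U)={3,4,5,6}: no change => not a revision
Total revisions = 2

Answer: 2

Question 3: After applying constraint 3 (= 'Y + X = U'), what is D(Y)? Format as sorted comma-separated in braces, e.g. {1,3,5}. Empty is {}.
Constraint 1 (Y + V = X) on D(Y)={1,2,3,4,5,6} D(V)={1,2,6} D(X)={1,2,3,4,5,6}: Y {1,2,3,4,5,6}->{1,2,3,4,5}; V {1,2,6}->{1,2}; X {1,2,3,4,5,6}->{2,3,4,5,6}
Constraint 2 (Y + V = X) on D(Y)={1,2,3,4,5} D(V)={1,2} D(X)={2,3,4,5,6}: no change
Constraint 3 (Y + X = U) on D(Y)={1,2,3,4,5} D(X)={2,3,4,5,6} D(U)={1,2,3,4,5,6}: Y {1,2,3,4,5}->{1,2,3,4}; X {2,3,4,5,6}->{2,3,4,5}; U {1,2,3,4,5,6}->{3,4,5,6}
So after constraint 3: D(Y) = {1,2,3,4}

Answer: {1,2,3,4}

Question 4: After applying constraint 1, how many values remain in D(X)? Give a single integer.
Answer: 5

Derivation:
Constraint 1 (Y + V = X) on D(Y)={1,2,3,4,5,6} D(V)={1,2,6} D(X)={1,2,3,4,5,6}: Y {1,2,3,4,5,6}->{1,2,3,4,5}; V {1,2,6}->{1,2}; X {1,2,3,4,5,6}->{2,3,4,5,6}
So after constraint 1: D(X)={2,3,4,5,6}, size = 5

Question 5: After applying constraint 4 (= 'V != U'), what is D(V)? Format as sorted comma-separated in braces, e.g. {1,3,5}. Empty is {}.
Constraint 1 (Y + V = X) on D(Y)={1,2,3,4,5,6} D(V)={1,2,6} D(X)={1,2,3,4,5,6}: Y {1,2,3,4,5,6}->{1,2,3,4,5}; V {1,2,6}->{1,2}; X {1,2,3,4,5,6}->{2,3,4,5,6}
Constraint 2 (Y + V = X) on D(Y)={1,2,3,4,5} D(V)={1,2} D(X)={2,3,4,5,6}: no change
Constraint 3 (Y + X = U) on D(Y)={1,2,3,4,5} D(X)={2,3,4,5,6} D(U)={1,2,3,4,5,6}: Y {1,2,3,4,5}->{1,2,3,4}; X {2,3,4,5,6}->{2,3,4,5}; U {1,2,3,4,5,6}->{3,4,5,6}
Constraint 4 (V != U) on D(V)={1,2} D(U)={3,4,5,6}: no change
So after constraint 4: D(V) = {1,2}

Answer: {1,2}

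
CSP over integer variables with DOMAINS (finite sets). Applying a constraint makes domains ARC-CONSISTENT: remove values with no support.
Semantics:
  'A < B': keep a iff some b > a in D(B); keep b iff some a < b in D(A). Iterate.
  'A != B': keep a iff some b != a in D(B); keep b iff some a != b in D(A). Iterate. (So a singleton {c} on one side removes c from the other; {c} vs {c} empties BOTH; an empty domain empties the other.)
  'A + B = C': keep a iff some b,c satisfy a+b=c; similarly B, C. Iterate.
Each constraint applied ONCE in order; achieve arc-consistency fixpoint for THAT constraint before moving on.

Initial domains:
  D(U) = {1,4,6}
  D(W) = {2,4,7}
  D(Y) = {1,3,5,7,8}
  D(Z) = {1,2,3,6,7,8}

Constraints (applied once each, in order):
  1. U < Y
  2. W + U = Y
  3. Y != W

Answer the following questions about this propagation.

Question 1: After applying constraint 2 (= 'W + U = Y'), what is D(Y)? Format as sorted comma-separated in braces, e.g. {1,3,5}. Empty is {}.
Constraint 1 (U < Y) on D(U)={1,4,6} D(Y)={1,3,5,7,8}: Y {1,3,5,7,8}->{3,5,7,8}
Constraint 2 (W + U = Y) on D(W)={2,4,7} D(U)={1,4,6} D(Y)={3,5,7,8}: Y {3,5,7,8}->{3,5,8}
So after constraint 2: D(Y) = {3,5,8}

Answer: {3,5,8}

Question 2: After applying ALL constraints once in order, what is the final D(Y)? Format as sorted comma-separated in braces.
Answer: {3,5,8}

Derivation:
Constraint 1 (U < Y) on D(U)={1,4,6} D(Y)={1,3,5,7,8}: Y {1,3,5,7,8}->{3,5,7,8}
Constraint 2 (W + U = Y) on D(W)={2,4,7} D(U)={1,4,6} D(Y)={3,5,7,8}: Y {3,5,7,8}->{3,5,8}
Constraint 3 (Y != W) on D(Y)={3,5,8} D(W)={2,4,7}: no change
So after all 3 constraints: D(Y) = {3,5,8}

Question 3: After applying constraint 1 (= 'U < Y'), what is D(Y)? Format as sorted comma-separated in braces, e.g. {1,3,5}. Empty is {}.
Answer: {3,5,7,8}

Derivation:
Constraint 1 (U < Y) on D(U)={1,4,6} D(Y)={1,3,5,7,8}: Y {1,3,5,7,8}->{3,5,7,8}
So after constraint 1: D(Y) = {3,5,7,8}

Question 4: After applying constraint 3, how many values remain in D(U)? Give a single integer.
Constraint 1 (U < Y) on D(U)={1,4,6} D(Y)={1,3,5,7,8}: Y {1,3,5,7,8}->{3,5,7,8}
Constraint 2 (W + U = Y) on D(W)={2,4,7} D(U)={1,4,6} D(Y)={3,5,7,8}: Y {3,5,7,8}->{3,5,8}
Constraint 3 (Y != W) on D(Y)={3,5,8} D(W)={2,4,7}: no change
So after constraint 3: D(U)={1,4,6}, size = 3

Answer: 3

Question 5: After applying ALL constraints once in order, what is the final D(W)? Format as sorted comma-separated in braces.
Constraint 1 (U < Y) on D(U)={1,4,6} D(Y)={1,3,5,7,8}: Y {1,3,5,7,8}->{3,5,7,8}
Constraint 2 (W + U = Y) on D(W)={2,4,7} D(U)={1,4,6} D(Y)={3,5,7,8}: Y {3,5,7,8}->{3,5,8}
Constraint 3 (Y != W) on D(Y)={3,5,8} D(W)={2,4,7}: no change
So after all 3 constraints: D(W) = {2,4,7}

Answer: {2,4,7}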